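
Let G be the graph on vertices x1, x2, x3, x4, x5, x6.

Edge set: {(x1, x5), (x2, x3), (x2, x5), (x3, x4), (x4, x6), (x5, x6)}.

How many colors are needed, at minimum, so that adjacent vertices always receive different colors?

3

The cycle x4-x6-x5-x2-x3-x4 has odd length 5, so it cannot be 2-colored; at least 3 colors are needed.
One proper 3-coloring: x1=2, x2=3, x3=2, x4=1, x5=1, x6=2. Every edge joins two different colors.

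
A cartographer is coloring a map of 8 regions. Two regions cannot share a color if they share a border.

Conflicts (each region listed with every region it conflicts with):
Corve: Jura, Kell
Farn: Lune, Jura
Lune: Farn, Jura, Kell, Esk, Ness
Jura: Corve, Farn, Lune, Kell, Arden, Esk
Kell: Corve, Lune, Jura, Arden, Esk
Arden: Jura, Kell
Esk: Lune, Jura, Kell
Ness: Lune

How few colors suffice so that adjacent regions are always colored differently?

4

Lune, Jura, Kell, Esk pairwise conflict, so at least 4 colors are needed.
One proper 4-coloring: Corve=3, Farn=2, Lune=3, Jura=1, Kell=2, Arden=3, Esk=4, Ness=1. Each listed conflict is separated.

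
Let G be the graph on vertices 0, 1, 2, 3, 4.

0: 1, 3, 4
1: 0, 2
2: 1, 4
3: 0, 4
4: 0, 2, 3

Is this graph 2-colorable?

0, 3, 4 are mutually adjacent, so at least 3 colors are needed.
So 2 colors are not enough.

No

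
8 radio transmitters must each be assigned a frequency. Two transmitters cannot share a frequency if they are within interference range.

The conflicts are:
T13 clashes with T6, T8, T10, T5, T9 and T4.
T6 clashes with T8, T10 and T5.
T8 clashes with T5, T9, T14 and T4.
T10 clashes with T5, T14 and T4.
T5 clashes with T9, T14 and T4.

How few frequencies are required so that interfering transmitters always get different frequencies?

T13, T8, T5, T4 are mutually in conflict, so at least 4 frequencies are needed.
4 frequencies suffice: T13=3, T6=4, T8=2, T10=2, T5=1, T9=4, T14=3, T4=4. No two conflicting transmitters share a frequency.

4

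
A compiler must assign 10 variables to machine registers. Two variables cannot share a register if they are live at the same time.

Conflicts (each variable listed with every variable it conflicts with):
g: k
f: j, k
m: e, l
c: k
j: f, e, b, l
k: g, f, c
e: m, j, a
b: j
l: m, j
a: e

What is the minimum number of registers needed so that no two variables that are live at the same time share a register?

m and l conflict, so at least 2 registers are needed.
2 registers suffice: register 1 → {m, j, k, a}; register 2 → {g, f, c, e, b, l}. Every pair that conflicts lands in different registers.

2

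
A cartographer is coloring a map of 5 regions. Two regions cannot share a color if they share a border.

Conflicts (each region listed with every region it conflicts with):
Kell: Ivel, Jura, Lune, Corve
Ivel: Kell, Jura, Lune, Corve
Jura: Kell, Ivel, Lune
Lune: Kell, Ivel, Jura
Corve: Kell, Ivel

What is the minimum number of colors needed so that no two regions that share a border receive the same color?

Kell, Ivel, Jura, Lune pairwise conflict, so at least 4 colors are needed.
4 colors suffice: Kell=2, Ivel=1, Jura=4, Lune=3, Corve=3. No two conflicting regions share a color.

4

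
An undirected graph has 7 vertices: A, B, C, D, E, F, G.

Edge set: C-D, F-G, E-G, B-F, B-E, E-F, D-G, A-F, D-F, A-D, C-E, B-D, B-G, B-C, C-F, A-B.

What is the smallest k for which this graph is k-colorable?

4

B, E, F, G form a clique, so at least 4 colors are needed.
4 colors suffice: A=yellow, B=blue, C=yellow, D=green, E=green, F=red, G=yellow. No two adjacent vertices share a color.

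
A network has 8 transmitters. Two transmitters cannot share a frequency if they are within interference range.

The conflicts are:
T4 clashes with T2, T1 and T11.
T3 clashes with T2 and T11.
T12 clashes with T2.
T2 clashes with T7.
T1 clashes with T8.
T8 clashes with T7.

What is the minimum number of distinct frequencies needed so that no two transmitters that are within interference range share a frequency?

The cycle T7-T8-T1-T4-T2-T7 has odd length 5, so it cannot be 2-colored; at least 3 frequencies are needed.
3 frequencies suffice: frequency 1 → {T2, T1, T11}; frequency 2 → {T4, T3, T12, T7}; frequency 3 → {T8}. No two conflicting transmitters share a frequency.

3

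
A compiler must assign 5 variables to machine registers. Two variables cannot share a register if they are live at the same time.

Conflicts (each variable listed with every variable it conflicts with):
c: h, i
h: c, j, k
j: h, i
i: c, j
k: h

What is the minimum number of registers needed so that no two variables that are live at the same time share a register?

2

c and i conflict, so at least 2 registers are needed.
2 registers suffice: register 1 → {h, i}; register 2 → {c, j, k}. No two conflicting variables share a register.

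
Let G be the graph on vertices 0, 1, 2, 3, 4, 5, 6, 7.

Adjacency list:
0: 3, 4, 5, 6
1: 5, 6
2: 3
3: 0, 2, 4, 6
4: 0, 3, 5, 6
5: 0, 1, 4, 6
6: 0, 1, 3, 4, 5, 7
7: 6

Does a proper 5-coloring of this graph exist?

Yes

The chromatic number is 4. 0, 4, 5, 6 form a clique, so at least 4 colors are needed.
4 colors suffice: color a → {2, 6}; color b → {3, 5, 7}; color c → {1, 4}; color d → {0}.
Since 5 ≥ 4, a proper 5-coloring certainly exists.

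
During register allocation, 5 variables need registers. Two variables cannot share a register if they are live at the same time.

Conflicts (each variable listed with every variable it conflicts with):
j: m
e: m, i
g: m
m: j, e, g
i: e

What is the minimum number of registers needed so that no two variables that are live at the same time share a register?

2

e and m conflict, so at least 2 registers are needed.
2 registers suffice: j=2, e=2, g=2, m=1, i=1. No two conflicting variables share a register.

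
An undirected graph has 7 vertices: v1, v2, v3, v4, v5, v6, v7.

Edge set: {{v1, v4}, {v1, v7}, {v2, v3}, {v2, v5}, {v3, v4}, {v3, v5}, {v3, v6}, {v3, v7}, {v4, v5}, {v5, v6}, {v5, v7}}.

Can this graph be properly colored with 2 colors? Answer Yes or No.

v2, v3, v5 are pairwise adjacent, so at least 3 colors are needed.
So 2 colors are not enough.

No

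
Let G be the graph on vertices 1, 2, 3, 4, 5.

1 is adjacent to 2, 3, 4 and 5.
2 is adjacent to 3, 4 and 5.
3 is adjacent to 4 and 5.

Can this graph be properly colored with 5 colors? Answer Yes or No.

The chromatic number is 4. 1, 2, 3, 4 form a clique, so at least 4 colors are needed.
4 colors suffice: color red → {3}; color blue → {2}; color green → {1}; color yellow → {4, 5}.
Since 5 ≥ 4, a proper 5-coloring certainly exists.

Yes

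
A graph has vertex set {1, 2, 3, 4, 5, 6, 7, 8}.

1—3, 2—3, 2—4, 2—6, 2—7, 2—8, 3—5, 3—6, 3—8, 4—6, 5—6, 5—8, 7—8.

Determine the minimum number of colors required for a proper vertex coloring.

2, 3, 6 are mutually adjacent, so at least 3 colors are needed.
3 colors suffice: color a → {1, 2, 5}; color b → {3, 4, 7}; color c → {6, 8}. Each edge has distinct colors on its endpoints.

3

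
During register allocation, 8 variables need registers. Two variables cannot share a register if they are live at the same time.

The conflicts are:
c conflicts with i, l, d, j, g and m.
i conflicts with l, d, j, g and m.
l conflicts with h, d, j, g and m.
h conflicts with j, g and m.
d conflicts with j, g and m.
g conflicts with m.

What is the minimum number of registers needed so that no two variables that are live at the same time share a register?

6

c, i, l, d, g, m all conflict with each other, so at least 6 registers are needed.
6 registers suffice: register 1 → {l}; register 2 → {i, h}; register 3 → {j, m}; register 4 → {g}; register 5 → {c}; register 6 → {d}. Each listed conflict is separated.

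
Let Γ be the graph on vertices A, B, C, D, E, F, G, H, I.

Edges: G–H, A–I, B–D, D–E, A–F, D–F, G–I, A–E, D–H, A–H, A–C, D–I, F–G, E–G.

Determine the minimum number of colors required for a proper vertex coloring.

2

A and C are adjacent, so at least 2 colors are needed.
2 colors suffice: color 1 → {A, D, G}; color 2 → {B, C, E, F, H, I}. Each edge has distinct colors on its endpoints.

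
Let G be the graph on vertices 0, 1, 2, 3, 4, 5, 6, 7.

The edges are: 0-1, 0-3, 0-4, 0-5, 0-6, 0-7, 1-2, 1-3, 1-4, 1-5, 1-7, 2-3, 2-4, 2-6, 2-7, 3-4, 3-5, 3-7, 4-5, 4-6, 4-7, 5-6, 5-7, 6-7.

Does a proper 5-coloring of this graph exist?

0, 1, 3, 4, 5, 7 are pairwise adjacent (a clique of size 6), so at least 6 colors are needed.
So 5 colors are not enough.

No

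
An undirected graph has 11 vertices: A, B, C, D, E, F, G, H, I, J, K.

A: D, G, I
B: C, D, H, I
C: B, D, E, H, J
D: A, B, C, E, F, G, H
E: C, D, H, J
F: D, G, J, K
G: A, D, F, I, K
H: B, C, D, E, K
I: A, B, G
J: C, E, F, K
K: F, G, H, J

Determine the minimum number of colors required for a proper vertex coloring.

4

C, D, E, H are mutually adjacent (a clique of size 4), so at least 4 colors are needed.
A valid assignment using 4 colors: A=green, B=yellow, C=green, D=red, E=yellow, F=green, G=blue, H=blue, I=red, J=red, K=yellow. Every edge joins two different colors.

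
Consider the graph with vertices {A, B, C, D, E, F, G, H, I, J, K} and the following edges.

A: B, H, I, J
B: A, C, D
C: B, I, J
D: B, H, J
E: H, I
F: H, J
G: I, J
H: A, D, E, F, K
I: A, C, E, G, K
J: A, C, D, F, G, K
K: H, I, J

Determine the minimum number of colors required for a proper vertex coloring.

2

A and B are adjacent, so at least 2 colors are needed.
2 colors suffice: color red → {B, H, I, J}; color blue → {A, C, D, E, F, G, K}. Each edge has distinct colors on its endpoints.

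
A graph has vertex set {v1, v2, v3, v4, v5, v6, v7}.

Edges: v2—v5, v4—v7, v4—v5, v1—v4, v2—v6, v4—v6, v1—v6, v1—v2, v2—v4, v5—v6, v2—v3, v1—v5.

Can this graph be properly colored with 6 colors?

The chromatic number is 5. v1, v2, v4, v5, v6 form a clique, so at least 5 colors are needed.
One proper 5-coloring: v1=3, v2=1, v3=2, v4=2, v5=4, v6=5, v7=1.
Since 6 ≥ 5, a proper 6-coloring certainly exists.

Yes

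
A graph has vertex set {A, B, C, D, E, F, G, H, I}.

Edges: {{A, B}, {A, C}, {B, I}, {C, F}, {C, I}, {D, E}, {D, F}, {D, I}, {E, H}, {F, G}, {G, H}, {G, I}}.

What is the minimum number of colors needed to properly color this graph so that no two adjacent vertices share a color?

The cycle E-D-F-G-H-E has odd length 5, so it cannot be 2-colored; at least 3 colors are needed.
3 colors suffice: color red → {A, F, H, I}; color blue → {B, C, D, G}; color green → {E}. Every edge joins two different colors.

3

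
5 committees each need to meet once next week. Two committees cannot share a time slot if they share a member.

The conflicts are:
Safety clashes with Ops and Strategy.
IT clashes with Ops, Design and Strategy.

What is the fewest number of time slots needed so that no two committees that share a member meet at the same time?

IT and Design conflict, so at least 2 time slots are needed.
2 time slots suffice: Safety=1, IT=1, Ops=2, Design=2, Strategy=2. Every pair that conflicts lands in different time slots.

2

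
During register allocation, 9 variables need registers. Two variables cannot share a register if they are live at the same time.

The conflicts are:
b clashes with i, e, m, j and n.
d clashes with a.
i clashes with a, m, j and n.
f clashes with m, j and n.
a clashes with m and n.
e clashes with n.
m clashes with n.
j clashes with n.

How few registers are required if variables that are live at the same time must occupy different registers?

4

b, i, m, n all conflict with each other, so at least 4 registers are needed.
4 registers suffice: register 1 → {d, n}; register 2 → {e, m, j}; register 3 → {b, f, a}; register 4 → {i}. No two conflicting variables share a register.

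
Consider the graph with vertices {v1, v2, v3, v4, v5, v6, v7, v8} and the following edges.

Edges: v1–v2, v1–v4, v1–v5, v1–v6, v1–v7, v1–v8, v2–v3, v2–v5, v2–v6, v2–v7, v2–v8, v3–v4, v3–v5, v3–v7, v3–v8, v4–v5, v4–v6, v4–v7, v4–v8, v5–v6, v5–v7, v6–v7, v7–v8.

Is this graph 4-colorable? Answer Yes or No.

No

v1, v4, v5, v6, v7 form a clique, so at least 5 colors are needed.
So 4 colors are not enough.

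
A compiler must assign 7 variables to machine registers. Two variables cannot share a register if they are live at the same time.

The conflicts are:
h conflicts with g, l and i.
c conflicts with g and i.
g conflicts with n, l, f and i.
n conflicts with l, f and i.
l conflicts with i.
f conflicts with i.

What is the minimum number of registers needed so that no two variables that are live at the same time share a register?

4

g, n, f, i all conflict with each other, so at least 4 registers are needed.
4 registers suffice: register 1 → {i}; register 2 → {g}; register 3 → {c, l, f}; register 4 → {h, n}. Every pair that conflicts lands in different registers.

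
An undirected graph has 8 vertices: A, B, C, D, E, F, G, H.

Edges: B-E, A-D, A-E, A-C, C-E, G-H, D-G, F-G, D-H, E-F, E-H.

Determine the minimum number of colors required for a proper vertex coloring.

3

A, C, E are pairwise adjacent, so at least 3 colors are needed.
3 colors suffice: color 1 → {D, E}; color 2 → {A, B, G}; color 3 → {C, F, H}. Every edge joins two different colors.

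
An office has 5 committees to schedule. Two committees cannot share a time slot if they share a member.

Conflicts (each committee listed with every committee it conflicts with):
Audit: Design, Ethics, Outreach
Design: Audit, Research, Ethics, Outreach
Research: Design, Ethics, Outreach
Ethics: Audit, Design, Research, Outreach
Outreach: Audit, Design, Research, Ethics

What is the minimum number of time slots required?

Audit, Design, Ethics, Outreach all conflict with each other, so at least 4 time slots are needed.
4 time slots suffice: Audit=4, Design=1, Research=4, Ethics=2, Outreach=3. No two conflicting committees share a time slot.

4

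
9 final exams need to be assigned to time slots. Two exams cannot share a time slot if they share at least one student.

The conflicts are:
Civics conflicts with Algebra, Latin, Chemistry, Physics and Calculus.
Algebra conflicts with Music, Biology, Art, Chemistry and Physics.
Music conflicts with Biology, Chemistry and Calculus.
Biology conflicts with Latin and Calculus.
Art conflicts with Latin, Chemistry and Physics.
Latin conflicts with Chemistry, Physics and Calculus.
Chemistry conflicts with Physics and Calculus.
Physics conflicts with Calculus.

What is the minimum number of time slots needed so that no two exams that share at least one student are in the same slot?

Civics, Latin, Chemistry, Physics, Calculus all conflict with each other, so at least 5 time slots are needed.
Using 5 time slots: Civics=5, Algebra=2, Music=3, Biology=1, Art=5, Latin=4, Chemistry=1, Physics=3, Calculus=2. Each listed conflict is separated.

5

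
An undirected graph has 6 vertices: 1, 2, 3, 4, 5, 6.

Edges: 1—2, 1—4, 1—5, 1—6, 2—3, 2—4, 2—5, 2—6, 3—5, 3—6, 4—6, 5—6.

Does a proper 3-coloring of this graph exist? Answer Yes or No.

1, 2, 5, 6 form a clique, so at least 4 colors are needed.
So 3 colors are not enough.

No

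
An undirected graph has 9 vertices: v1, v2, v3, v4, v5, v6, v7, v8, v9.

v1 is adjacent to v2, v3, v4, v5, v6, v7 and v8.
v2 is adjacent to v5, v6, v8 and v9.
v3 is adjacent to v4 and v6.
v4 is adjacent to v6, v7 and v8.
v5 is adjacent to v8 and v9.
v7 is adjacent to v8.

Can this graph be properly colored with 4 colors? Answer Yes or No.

The chromatic number is 4. v1, v3, v4, v6 are mutually adjacent (a clique of size 4), so at least 4 colors are needed.
4 colors suffice: v1=1, v2=3, v3=4, v4=3, v5=4, v6=2, v7=4, v8=2, v9=1.
That is already a proper 4-coloring.

Yes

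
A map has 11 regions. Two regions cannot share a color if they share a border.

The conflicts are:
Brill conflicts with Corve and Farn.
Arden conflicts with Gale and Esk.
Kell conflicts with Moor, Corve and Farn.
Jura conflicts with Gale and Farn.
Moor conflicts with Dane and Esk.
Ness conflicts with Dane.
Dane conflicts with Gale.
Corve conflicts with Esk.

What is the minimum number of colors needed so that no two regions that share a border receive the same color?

3

The cycle Dane-Gale-Arden-Esk-Moor-Dane has odd length 5, so it cannot be 2-colored; at least 3 colors are needed.
A valid assignment using 3 colors: Brill=1, Arden=3, Kell=1, Jura=1, Moor=2, Ness=2, Dane=1, Corve=2, Gale=2, Esk=1, Farn=2. Each listed conflict is separated.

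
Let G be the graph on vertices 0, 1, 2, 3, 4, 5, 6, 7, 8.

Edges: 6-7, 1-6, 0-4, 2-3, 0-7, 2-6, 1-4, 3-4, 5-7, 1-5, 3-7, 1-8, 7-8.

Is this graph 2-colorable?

No

The cycle 6-1-4-0-7-6 has odd length 5, so it cannot be 2-colored; at least 3 colors are needed.
So 2 colors are not enough.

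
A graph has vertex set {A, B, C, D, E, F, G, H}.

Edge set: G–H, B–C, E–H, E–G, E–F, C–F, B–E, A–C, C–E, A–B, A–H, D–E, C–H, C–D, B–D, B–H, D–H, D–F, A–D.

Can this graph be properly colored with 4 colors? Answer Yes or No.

No

B, C, D, E, H are mutually adjacent (a clique of size 5), so at least 5 colors are needed.
So 4 colors are not enough.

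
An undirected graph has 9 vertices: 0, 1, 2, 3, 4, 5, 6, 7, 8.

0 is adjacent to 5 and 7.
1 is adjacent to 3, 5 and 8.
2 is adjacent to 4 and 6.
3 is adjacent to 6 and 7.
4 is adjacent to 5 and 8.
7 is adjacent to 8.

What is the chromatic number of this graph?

The cycle 4-5-0-7-8-4 has odd length 5, so it cannot be 2-colored; at least 3 colors are needed.
3 colors suffice: 0=c, 1=b, 2=a, 3=a, 4=b, 5=a, 6=b, 7=b, 8=a. No two adjacent vertices share a color.

3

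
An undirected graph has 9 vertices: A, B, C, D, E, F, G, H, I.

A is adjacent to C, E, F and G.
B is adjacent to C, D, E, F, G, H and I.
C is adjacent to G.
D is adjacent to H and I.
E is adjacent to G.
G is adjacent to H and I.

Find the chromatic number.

B, G, H are pairwise adjacent, so at least 3 colors are needed.
One proper 3-coloring: A=1, B=1, C=3, D=2, E=3, F=2, G=2, H=3, I=3. No two adjacent vertices share a color.

3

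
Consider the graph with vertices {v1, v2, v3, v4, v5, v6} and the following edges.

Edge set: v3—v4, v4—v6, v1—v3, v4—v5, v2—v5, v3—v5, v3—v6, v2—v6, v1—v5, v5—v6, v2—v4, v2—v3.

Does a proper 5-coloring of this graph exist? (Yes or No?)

Yes

The chromatic number is 5. v2, v3, v4, v5, v6 form a clique, so at least 5 colors are needed.
5 colors suffice: color R → {v3}; color B → {v5}; color G → {v1, v4}; color Y → {v2}; color P → {v6}.
That is already a proper 5-coloring.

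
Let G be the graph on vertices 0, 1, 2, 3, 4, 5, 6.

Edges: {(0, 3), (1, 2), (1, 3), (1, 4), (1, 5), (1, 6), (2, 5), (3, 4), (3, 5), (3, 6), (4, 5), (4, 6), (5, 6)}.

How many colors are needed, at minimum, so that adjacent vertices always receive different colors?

1, 3, 4, 5, 6 are mutually adjacent (a clique of size 5), so at least 5 colors are needed.
5 colors suffice: color a → {0, 5}; color b → {2, 3}; color c → {1}; color d → {4}; color e → {6}. Every edge joins two different colors.

5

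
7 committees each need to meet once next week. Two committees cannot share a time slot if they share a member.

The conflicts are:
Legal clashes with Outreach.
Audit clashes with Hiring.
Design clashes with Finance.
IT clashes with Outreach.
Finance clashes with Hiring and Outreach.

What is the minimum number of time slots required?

Finance and Outreach conflict, so at least 2 time slots are needed.
2 time slots suffice: time slot 1 → {Legal, Audit, IT, Finance}; time slot 2 → {Design, Hiring, Outreach}. Each listed conflict is separated.

2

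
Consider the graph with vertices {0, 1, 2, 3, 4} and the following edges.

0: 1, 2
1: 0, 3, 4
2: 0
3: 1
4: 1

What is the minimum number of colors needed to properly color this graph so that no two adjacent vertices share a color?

0 and 2 are adjacent, so at least 2 colors are needed.
2 colors suffice: 0=blue, 1=red, 2=red, 3=blue, 4=blue. Each edge has distinct colors on its endpoints.

2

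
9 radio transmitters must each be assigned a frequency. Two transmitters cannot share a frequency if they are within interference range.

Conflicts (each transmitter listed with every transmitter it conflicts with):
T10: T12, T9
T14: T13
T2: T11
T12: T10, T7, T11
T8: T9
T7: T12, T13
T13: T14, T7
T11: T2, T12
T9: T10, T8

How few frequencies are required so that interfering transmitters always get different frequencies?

T12 and T11 conflict, so at least 2 frequencies are needed.
2 frequencies suffice: frequency 1 → {T2, T12, T13, T9}; frequency 2 → {T10, T14, T8, T7, T11}. No two conflicting transmitters share a frequency.

2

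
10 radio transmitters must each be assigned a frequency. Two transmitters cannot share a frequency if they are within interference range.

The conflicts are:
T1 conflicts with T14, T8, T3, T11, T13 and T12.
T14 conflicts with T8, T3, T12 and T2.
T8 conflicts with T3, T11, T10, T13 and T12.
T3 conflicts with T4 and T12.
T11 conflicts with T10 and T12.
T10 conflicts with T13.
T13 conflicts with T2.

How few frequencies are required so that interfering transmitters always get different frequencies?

T1, T14, T8, T3, T12 all conflict with each other, so at least 5 frequencies are needed.
5 frequencies suffice: frequency 1 → {T8, T4, T2}; frequency 2 → {T1, T10}; frequency 3 → {T13, T12}; frequency 4 → {T14, T11}; frequency 5 → {T3}. Every pair that conflicts lands in different frequencies.

5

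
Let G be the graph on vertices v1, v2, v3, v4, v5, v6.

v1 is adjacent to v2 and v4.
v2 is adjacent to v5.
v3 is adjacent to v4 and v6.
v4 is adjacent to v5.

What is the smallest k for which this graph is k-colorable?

v3 and v6 are adjacent, so at least 2 colors are needed.
A valid assignment using 2 colors: v1=2, v2=1, v3=2, v4=1, v5=2, v6=1. Each edge has distinct colors on its endpoints.

2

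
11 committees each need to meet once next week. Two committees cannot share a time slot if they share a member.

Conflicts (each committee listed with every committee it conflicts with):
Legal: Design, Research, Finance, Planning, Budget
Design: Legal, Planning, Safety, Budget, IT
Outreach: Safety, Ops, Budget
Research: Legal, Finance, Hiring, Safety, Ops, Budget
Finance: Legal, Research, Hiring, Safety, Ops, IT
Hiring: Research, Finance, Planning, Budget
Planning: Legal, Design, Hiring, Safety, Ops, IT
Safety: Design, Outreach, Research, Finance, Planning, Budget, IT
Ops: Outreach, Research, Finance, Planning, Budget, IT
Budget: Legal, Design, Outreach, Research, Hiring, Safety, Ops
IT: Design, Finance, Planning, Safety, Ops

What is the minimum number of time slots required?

4

Design, Planning, Safety, IT all conflict with each other, so at least 4 time slots are needed.
4 time slots suffice: Legal=1, Design=4, Outreach=3, Research=3, Finance=2, Hiring=1, Planning=2, Safety=1, Ops=1, Budget=2, IT=3. Each listed conflict is separated.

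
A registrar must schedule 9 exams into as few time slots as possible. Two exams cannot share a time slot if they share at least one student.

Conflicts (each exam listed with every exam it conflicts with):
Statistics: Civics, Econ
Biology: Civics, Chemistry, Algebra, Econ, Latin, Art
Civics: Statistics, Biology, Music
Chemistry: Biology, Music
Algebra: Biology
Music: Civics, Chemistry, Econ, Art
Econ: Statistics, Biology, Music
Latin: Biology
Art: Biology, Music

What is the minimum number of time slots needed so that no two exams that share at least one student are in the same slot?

Statistics and Civics conflict, so at least 2 time slots are needed.
2 time slots suffice: time slot 1 → {Statistics, Biology, Music}; time slot 2 → {Civics, Chemistry, Algebra, Econ, Latin, Art}. Every pair that conflicts lands in different time slots.

2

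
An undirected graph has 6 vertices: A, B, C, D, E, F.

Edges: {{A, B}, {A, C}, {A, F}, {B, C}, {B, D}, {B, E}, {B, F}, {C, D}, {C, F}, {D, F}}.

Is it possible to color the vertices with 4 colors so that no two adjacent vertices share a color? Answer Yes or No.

Yes

The chromatic number is 4. A, B, C, F are mutually adjacent (a clique of size 4), so at least 4 colors are needed.
A valid assignment using 4 colors: A=4, B=1, C=2, D=4, E=2, F=3.
That is already a proper 4-coloring.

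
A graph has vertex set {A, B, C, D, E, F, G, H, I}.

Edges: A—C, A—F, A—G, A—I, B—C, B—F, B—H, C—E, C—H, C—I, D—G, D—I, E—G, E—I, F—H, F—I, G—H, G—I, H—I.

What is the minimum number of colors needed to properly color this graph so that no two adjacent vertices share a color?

3

G, H, I are mutually adjacent, so at least 3 colors are needed.
3 colors suffice: A=2, B=1, C=3, D=2, E=2, F=3, G=3, H=2, I=1. Each edge has distinct colors on its endpoints.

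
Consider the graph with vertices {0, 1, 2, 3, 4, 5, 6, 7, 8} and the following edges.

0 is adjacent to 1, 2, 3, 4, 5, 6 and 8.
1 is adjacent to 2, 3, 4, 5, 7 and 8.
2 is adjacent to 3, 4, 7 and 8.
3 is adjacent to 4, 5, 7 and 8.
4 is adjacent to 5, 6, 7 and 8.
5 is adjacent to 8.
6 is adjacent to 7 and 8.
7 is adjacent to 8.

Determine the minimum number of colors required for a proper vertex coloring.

0, 1, 2, 3, 4, 8 are mutually adjacent (a clique of size 6), so at least 6 colors are needed.
6 colors suffice: color a → {8}; color b → {4}; color c → {1, 6}; color d → {0, 7}; color e → {3}; color f → {2, 5}. Each edge has distinct colors on its endpoints.

6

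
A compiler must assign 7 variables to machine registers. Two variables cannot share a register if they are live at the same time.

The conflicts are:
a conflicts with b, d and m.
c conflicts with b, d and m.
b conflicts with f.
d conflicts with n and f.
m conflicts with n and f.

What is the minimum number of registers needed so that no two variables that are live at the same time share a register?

m and n conflict, so at least 2 registers are needed.
Using 2 registers: a=2, c=2, b=1, d=1, m=1, n=2, f=2. Every pair that conflicts lands in different registers.

2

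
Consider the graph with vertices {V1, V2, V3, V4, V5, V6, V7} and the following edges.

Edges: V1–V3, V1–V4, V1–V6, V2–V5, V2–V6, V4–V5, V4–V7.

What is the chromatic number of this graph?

The cycle V6-V1-V4-V5-V2-V6 has odd length 5, so it cannot be 2-colored; at least 3 colors are needed.
One proper 3-coloring: V1=blue, V2=blue, V3=red, V4=red, V5=green, V6=red, V7=blue. No two adjacent vertices share a color.

3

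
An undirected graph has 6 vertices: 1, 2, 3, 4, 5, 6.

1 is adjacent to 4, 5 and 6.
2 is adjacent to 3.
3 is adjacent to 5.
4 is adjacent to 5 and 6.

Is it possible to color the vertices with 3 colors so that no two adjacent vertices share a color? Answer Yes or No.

Yes

The chromatic number is 3. 1, 4, 6 are mutually adjacent, so at least 3 colors are needed.
A valid assignment using 3 colors: 1=c, 2=b, 3=a, 4=a, 5=b, 6=b.
That is already a proper 3-coloring.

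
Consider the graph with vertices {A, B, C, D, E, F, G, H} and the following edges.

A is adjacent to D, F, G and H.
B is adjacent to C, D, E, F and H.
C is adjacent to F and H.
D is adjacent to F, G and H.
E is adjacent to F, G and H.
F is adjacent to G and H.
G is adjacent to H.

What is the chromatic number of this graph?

A, D, F, G, H form a clique, so at least 5 colors are needed.
A valid assignment using 5 colors: A=5, B=3, C=4, D=4, E=4, F=1, G=3, H=2. No two adjacent vertices share a color.

5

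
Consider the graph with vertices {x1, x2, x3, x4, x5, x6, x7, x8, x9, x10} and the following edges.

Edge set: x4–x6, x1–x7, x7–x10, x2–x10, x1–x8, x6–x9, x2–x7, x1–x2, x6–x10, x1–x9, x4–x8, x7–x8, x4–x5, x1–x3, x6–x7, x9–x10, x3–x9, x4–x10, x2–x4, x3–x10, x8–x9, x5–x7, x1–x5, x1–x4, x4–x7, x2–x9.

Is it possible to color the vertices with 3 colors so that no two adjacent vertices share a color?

No

x1, x4, x7, x8 are pairwise adjacent (a clique of size 4), so at least 4 colors are needed.
So 3 colors are not enough.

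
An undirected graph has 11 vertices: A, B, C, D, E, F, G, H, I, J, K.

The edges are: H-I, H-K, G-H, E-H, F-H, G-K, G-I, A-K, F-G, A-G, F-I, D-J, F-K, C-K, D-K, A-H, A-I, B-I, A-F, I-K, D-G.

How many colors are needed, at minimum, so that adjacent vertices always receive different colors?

6

A, F, G, H, I, K form a clique, so at least 6 colors are needed.
A valid assignment using 6 colors: A=6, B=1, C=2, D=2, E=1, F=5, G=4, H=3, I=2, J=1, K=1. Each edge has distinct colors on its endpoints.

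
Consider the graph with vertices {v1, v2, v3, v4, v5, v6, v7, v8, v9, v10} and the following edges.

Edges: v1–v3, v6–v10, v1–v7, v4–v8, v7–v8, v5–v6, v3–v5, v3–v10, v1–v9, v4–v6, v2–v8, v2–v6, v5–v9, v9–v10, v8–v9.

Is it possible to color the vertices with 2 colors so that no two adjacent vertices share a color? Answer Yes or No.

The cycle v6-v2-v8-v9-v10-v6 has odd length 5, so it cannot be 2-colored; at least 3 colors are needed.
So 2 colors are not enough.

No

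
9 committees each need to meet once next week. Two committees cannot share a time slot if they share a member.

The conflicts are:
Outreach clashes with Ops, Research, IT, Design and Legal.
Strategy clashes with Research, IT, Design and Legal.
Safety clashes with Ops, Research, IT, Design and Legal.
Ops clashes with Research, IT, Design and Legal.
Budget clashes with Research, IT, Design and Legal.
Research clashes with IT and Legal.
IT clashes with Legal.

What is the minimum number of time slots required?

Safety, Ops, Research, IT, Legal all conflict with each other, so at least 5 time slots are needed.
A valid assignment using 5 time slots: Outreach=5, Strategy=4, Safety=5, Ops=4, Budget=4, Research=1, IT=3, Design=1, Legal=2. Every pair that conflicts lands in different time slots.

5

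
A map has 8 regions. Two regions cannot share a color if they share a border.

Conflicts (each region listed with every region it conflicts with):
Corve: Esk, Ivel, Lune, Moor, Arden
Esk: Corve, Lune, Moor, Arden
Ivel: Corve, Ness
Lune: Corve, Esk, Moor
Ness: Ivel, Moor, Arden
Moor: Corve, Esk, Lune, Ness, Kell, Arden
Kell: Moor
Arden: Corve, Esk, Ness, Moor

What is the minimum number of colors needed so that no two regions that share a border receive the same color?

Corve, Esk, Moor, Arden pairwise conflict, so at least 4 colors are needed.
One proper 4-coloring: Corve=2, Esk=4, Ivel=1, Lune=3, Ness=2, Moor=1, Kell=2, Arden=3. Each listed conflict is separated.

4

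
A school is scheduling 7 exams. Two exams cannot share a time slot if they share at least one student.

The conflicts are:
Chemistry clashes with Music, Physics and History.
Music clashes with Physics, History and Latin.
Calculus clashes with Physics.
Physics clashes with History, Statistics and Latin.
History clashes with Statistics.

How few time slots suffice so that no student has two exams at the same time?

Chemistry, Music, Physics, History pairwise conflict, so at least 4 time slots are needed.
4 time slots suffice: Chemistry=4, Music=3, Calculus=2, Physics=1, History=2, Statistics=3, Latin=2. Every pair that conflicts lands in different time slots.

4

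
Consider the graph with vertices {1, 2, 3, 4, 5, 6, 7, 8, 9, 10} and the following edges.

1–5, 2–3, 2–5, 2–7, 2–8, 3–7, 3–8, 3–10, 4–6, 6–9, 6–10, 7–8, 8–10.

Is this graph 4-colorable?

The chromatic number is 4. 2, 3, 7, 8 are mutually adjacent (a clique of size 4), so at least 4 colors are needed.
One proper 4-coloring: 1=b, 2=c, 3=b, 4=b, 5=a, 6=a, 7=d, 8=a, 9=b, 10=c.
That is already a proper 4-coloring.

Yes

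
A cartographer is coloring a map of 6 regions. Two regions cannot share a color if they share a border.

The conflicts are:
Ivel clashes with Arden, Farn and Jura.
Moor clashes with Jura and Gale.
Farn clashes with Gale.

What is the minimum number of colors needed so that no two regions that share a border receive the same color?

The cycle Ivel-Jura-Moor-Gale-Farn-Ivel has odd length 5, so it cannot be 2-colored; at least 3 colors are needed.
3 colors suffice: color 1 → {Ivel, Moor}; color 2 → {Arden, Jura, Gale}; color 3 → {Farn}. Each listed conflict is separated.

3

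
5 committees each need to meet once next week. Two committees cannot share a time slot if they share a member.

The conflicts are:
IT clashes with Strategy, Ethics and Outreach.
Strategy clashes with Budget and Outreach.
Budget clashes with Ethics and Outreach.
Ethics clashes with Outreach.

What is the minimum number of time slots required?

Budget, Ethics, Outreach all conflict with each other, so at least 3 time slots are needed.
3 time slots suffice: time slot 1 → {Outreach}; time slot 2 → {Strategy, Ethics}; time slot 3 → {IT, Budget}. No two conflicting committees share a time slot.

3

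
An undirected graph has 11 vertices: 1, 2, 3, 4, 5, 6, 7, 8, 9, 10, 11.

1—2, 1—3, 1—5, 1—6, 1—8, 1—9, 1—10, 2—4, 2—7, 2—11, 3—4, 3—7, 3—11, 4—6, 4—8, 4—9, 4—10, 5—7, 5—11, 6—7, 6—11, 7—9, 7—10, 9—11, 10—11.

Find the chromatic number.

2

1 and 2 are adjacent, so at least 2 colors are needed.
2 colors suffice: color red → {1, 4, 7, 11}; color blue → {2, 3, 5, 6, 8, 9, 10}. No two adjacent vertices share a color.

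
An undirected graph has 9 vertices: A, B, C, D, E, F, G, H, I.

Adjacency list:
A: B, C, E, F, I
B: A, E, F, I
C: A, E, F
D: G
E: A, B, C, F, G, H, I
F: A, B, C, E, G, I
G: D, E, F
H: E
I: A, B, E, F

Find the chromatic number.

5

A, B, E, F, I are mutually adjacent (a clique of size 5), so at least 5 colors are needed.
5 colors suffice: color 1 → {D, E}; color 2 → {F, H}; color 3 → {A, G}; color 4 → {C, I}; color 5 → {B}. No two adjacent vertices share a color.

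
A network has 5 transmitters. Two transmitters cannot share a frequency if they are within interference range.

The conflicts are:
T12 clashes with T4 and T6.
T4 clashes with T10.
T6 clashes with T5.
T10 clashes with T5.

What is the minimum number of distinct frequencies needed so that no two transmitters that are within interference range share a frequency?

3

The cycle T12-T4-T10-T5-T6-T12 has odd length 5, so it cannot be 2-colored; at least 3 frequencies are needed.
A valid assignment using 3 frequencies: T12=1, T4=2, T6=2, T10=1, T5=3. Every pair that conflicts lands in different frequencies.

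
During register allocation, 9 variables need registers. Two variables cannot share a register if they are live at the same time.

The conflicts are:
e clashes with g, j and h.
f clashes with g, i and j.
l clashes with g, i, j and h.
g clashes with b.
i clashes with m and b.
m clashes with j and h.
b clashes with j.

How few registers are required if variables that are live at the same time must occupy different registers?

2

f and j conflict, so at least 2 registers are needed.
2 registers suffice: register 1 → {g, i, j, h}; register 2 → {e, f, l, m, b}. No two conflicting variables share a register.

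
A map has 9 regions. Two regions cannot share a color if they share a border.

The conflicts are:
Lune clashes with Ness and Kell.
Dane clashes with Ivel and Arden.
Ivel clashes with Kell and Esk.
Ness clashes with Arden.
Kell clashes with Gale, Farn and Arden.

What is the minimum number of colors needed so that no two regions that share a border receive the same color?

Kell and Gale conflict, so at least 2 colors are needed.
One proper 2-coloring: Lune=2, Dane=1, Ivel=2, Ness=1, Kell=1, Gale=2, Farn=2, Arden=2, Esk=1. Every pair that conflicts lands in different colors.

2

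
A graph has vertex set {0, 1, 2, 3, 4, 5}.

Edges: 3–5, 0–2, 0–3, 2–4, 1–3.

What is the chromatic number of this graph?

2

0 and 3 are adjacent, so at least 2 colors are needed.
2 colors suffice: color red → {2, 3}; color blue → {0, 1, 4, 5}. Each edge has distinct colors on its endpoints.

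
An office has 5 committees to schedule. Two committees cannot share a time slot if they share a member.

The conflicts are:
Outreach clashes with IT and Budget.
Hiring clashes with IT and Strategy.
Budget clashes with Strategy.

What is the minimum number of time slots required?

3

The cycle Budget-Strategy-Hiring-IT-Outreach-Budget has odd length 5, so it cannot be 2-colored; at least 3 time slots are needed.
3 time slots suffice: time slot 1 → {Outreach, Hiring}; time slot 2 → {IT, Strategy}; time slot 3 → {Budget}. No two conflicting committees share a time slot.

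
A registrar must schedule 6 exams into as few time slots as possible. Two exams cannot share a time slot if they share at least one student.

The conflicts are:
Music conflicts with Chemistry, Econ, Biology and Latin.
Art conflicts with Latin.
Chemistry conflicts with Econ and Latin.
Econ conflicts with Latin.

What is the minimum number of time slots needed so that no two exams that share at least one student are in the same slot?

4

Music, Chemistry, Econ, Latin pairwise conflict, so at least 4 time slots are needed.
4 time slots suffice: time slot 1 → {Music, Art}; time slot 2 → {Biology, Latin}; time slot 3 → {Econ}; time slot 4 → {Chemistry}. Every pair that conflicts lands in different time slots.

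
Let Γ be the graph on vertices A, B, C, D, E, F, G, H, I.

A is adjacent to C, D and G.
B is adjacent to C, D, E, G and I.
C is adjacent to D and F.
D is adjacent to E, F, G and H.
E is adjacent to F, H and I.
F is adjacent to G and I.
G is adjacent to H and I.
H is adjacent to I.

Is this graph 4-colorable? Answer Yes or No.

Yes

The chromatic number is 3. D, G, H form a triangle, so at least 3 colors are needed.
3 colors suffice: A=3, B=3, C=2, D=1, E=2, F=3, G=2, H=3, I=1.
Since 4 ≥ 3, a proper 4-coloring certainly exists.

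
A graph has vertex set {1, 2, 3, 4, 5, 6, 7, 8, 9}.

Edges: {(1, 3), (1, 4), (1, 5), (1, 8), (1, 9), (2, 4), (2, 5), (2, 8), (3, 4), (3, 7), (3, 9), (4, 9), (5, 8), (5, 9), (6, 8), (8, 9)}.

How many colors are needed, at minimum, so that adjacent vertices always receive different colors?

1, 5, 8, 9 are mutually adjacent (a clique of size 4), so at least 4 colors are needed.
One proper 4-coloring: 1=b, 2=a, 3=d, 4=c, 5=d, 6=a, 7=a, 8=c, 9=a. Each edge has distinct colors on its endpoints.

4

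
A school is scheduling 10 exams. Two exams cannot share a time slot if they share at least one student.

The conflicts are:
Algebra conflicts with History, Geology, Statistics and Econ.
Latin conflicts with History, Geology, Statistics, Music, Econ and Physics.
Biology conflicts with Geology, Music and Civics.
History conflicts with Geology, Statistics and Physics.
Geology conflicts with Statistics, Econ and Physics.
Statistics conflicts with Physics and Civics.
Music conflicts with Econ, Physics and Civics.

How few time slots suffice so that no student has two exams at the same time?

5

Latin, History, Geology, Statistics, Physics all conflict with each other, so at least 5 time slots are needed.
5 time slots suffice: time slot 1 → {Geology, Music}; time slot 2 → {Biology, Statistics, Econ}; time slot 3 → {Algebra, Latin, Civics}; time slot 4 → {History}; time slot 5 → {Physics}. Every pair that conflicts lands in different time slots.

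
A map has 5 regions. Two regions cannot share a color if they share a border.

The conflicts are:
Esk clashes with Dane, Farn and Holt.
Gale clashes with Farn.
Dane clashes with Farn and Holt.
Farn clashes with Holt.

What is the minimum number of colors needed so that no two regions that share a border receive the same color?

Esk, Dane, Farn, Holt pairwise conflict, so at least 4 colors are needed.
One proper 4-coloring: Esk=2, Gale=2, Dane=4, Farn=1, Holt=3. No two conflicting regions share a color.

4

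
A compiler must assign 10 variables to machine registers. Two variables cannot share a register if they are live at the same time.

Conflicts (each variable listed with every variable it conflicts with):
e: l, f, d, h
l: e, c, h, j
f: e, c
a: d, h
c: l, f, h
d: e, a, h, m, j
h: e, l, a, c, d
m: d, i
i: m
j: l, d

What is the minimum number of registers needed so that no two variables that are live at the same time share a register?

l, c, h are mutually in conflict, so at least 3 registers are needed.
3 registers suffice: register 1 → {f, h, m, j}; register 2 → {l, d, i}; register 3 → {e, a, c}. Every pair that conflicts lands in different registers.

3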